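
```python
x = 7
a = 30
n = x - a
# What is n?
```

Trace (tracking n):
x = 7  # -> x = 7
a = 30  # -> a = 30
n = x - a  # -> n = -23

Answer: -23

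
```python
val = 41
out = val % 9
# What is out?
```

Trace (tracking out):
val = 41  # -> val = 41
out = val % 9  # -> out = 5

Answer: 5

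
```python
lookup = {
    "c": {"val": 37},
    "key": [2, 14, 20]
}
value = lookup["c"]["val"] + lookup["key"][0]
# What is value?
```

Trace (tracking value):
lookup = {'c': {'val': 37}, 'key': [2, 14, 20]}  # -> lookup = {'c': {'val': 37}, 'key': [2, 14, 20]}
value = lookup['c']['val'] + lookup['key'][0]  # -> value = 39

Answer: 39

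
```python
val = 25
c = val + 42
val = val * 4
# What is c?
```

Trace (tracking c):
val = 25  # -> val = 25
c = val + 42  # -> c = 67
val = val * 4  # -> val = 100

Answer: 67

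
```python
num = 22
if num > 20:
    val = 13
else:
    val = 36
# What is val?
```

Answer: 13

Derivation:
Trace (tracking val):
num = 22  # -> num = 22
if num > 20:  # condition is True
    val = 13  # -> val = 13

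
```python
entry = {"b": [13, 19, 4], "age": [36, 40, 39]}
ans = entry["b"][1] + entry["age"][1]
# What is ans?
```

Answer: 59

Derivation:
Trace (tracking ans):
entry = {'b': [13, 19, 4], 'age': [36, 40, 39]}  # -> entry = {'b': [13, 19, 4], 'age': [36, 40, 39]}
ans = entry['b'][1] + entry['age'][1]  # -> ans = 59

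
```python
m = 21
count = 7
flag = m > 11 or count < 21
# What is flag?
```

Trace (tracking flag):
m = 21  # -> m = 21
count = 7  # -> count = 7
flag = m > 11 or count < 21  # -> flag = True

Answer: True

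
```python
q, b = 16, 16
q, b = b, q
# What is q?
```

Trace (tracking q):
q, b = (16, 16)  # -> q = 16, b = 16
q, b = (b, q)  # -> q = 16, b = 16

Answer: 16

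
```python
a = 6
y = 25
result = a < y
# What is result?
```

Answer: True

Derivation:
Trace (tracking result):
a = 6  # -> a = 6
y = 25  # -> y = 25
result = a < y  # -> result = True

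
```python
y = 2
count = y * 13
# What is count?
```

Answer: 26

Derivation:
Trace (tracking count):
y = 2  # -> y = 2
count = y * 13  # -> count = 26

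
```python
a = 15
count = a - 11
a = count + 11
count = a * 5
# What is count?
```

Trace (tracking count):
a = 15  # -> a = 15
count = a - 11  # -> count = 4
a = count + 11  # -> a = 15
count = a * 5  # -> count = 75

Answer: 75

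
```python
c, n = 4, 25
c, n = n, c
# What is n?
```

Trace (tracking n):
c, n = (4, 25)  # -> c = 4, n = 25
c, n = (n, c)  # -> c = 25, n = 4

Answer: 4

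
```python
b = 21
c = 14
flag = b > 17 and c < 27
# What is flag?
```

Trace (tracking flag):
b = 21  # -> b = 21
c = 14  # -> c = 14
flag = b > 17 and c < 27  # -> flag = True

Answer: True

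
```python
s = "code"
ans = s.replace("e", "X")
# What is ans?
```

Answer: 'codX'

Derivation:
Trace (tracking ans):
s = 'code'  # -> s = 'code'
ans = s.replace('e', 'X')  # -> ans = 'codX'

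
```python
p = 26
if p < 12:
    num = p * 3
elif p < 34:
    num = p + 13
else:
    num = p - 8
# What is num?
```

Trace (tracking num):
p = 26  # -> p = 26
if p < 12:  # condition is False
elif p < 34:  # condition is True
    num = p + 13  # -> num = 39

Answer: 39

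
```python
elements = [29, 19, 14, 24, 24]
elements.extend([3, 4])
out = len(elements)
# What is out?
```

Answer: 7

Derivation:
Trace (tracking out):
elements = [29, 19, 14, 24, 24]  # -> elements = [29, 19, 14, 24, 24]
elements.extend([3, 4])  # -> elements = [29, 19, 14, 24, 24, 3, 4]
out = len(elements)  # -> out = 7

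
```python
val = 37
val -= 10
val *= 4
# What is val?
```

Answer: 108

Derivation:
Trace (tracking val):
val = 37  # -> val = 37
val -= 10  # -> val = 27
val *= 4  # -> val = 108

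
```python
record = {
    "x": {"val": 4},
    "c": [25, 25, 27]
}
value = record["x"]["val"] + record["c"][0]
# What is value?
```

Answer: 29

Derivation:
Trace (tracking value):
record = {'x': {'val': 4}, 'c': [25, 25, 27]}  # -> record = {'x': {'val': 4}, 'c': [25, 25, 27]}
value = record['x']['val'] + record['c'][0]  # -> value = 29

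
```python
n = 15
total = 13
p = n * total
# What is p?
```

Answer: 195

Derivation:
Trace (tracking p):
n = 15  # -> n = 15
total = 13  # -> total = 13
p = n * total  # -> p = 195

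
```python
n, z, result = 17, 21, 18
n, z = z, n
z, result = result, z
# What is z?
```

Answer: 18

Derivation:
Trace (tracking z):
n, z, result = (17, 21, 18)  # -> n = 17, z = 21, result = 18
n, z = (z, n)  # -> n = 21, z = 17
z, result = (result, z)  # -> z = 18, result = 17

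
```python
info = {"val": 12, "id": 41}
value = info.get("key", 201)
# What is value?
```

Trace (tracking value):
info = {'val': 12, 'id': 41}  # -> info = {'val': 12, 'id': 41}
value = info.get('key', 201)  # -> value = 201

Answer: 201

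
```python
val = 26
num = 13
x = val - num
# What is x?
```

Answer: 13

Derivation:
Trace (tracking x):
val = 26  # -> val = 26
num = 13  # -> num = 13
x = val - num  # -> x = 13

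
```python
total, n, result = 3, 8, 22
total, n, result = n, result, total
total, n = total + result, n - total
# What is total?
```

Trace (tracking total):
total, n, result = (3, 8, 22)  # -> total = 3, n = 8, result = 22
total, n, result = (n, result, total)  # -> total = 8, n = 22, result = 3
total, n = (total + result, n - total)  # -> total = 11, n = 14

Answer: 11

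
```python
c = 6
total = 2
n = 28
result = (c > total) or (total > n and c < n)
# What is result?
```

Trace (tracking result):
c = 6  # -> c = 6
total = 2  # -> total = 2
n = 28  # -> n = 28
result = c > total or (total > n and c < n)  # -> result = True

Answer: True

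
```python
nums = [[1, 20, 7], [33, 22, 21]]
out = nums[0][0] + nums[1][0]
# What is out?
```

Answer: 34

Derivation:
Trace (tracking out):
nums = [[1, 20, 7], [33, 22, 21]]  # -> nums = [[1, 20, 7], [33, 22, 21]]
out = nums[0][0] + nums[1][0]  # -> out = 34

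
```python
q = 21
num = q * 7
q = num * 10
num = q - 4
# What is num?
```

Trace (tracking num):
q = 21  # -> q = 21
num = q * 7  # -> num = 147
q = num * 10  # -> q = 1470
num = q - 4  # -> num = 1466

Answer: 1466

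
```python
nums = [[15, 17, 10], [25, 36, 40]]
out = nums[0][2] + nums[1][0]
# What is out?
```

Answer: 35

Derivation:
Trace (tracking out):
nums = [[15, 17, 10], [25, 36, 40]]  # -> nums = [[15, 17, 10], [25, 36, 40]]
out = nums[0][2] + nums[1][0]  # -> out = 35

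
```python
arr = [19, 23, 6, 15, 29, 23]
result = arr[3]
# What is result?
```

Trace (tracking result):
arr = [19, 23, 6, 15, 29, 23]  # -> arr = [19, 23, 6, 15, 29, 23]
result = arr[3]  # -> result = 15

Answer: 15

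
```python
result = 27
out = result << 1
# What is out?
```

Answer: 54

Derivation:
Trace (tracking out):
result = 27  # -> result = 27
out = result << 1  # -> out = 54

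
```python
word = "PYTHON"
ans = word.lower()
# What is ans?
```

Answer: 'python'

Derivation:
Trace (tracking ans):
word = 'PYTHON'  # -> word = 'PYTHON'
ans = word.lower()  # -> ans = 'python'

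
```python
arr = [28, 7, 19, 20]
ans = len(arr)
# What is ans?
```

Trace (tracking ans):
arr = [28, 7, 19, 20]  # -> arr = [28, 7, 19, 20]
ans = len(arr)  # -> ans = 4

Answer: 4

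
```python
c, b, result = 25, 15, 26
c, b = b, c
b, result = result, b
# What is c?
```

Trace (tracking c):
c, b, result = (25, 15, 26)  # -> c = 25, b = 15, result = 26
c, b = (b, c)  # -> c = 15, b = 25
b, result = (result, b)  # -> b = 26, result = 25

Answer: 15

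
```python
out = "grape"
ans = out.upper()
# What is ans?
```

Answer: 'GRAPE'

Derivation:
Trace (tracking ans):
out = 'grape'  # -> out = 'grape'
ans = out.upper()  # -> ans = 'GRAPE'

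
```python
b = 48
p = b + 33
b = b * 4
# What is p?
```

Trace (tracking p):
b = 48  # -> b = 48
p = b + 33  # -> p = 81
b = b * 4  # -> b = 192

Answer: 81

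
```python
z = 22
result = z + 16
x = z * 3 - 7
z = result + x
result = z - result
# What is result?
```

Trace (tracking result):
z = 22  # -> z = 22
result = z + 16  # -> result = 38
x = z * 3 - 7  # -> x = 59
z = result + x  # -> z = 97
result = z - result  # -> result = 59

Answer: 59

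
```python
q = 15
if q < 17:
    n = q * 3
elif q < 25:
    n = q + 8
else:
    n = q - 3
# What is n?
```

Answer: 45

Derivation:
Trace (tracking n):
q = 15  # -> q = 15
if q < 17:  # condition is True
    n = q * 3  # -> n = 45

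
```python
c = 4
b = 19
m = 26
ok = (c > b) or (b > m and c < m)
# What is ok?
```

Trace (tracking ok):
c = 4  # -> c = 4
b = 19  # -> b = 19
m = 26  # -> m = 26
ok = c > b or (b > m and c < m)  # -> ok = False

Answer: False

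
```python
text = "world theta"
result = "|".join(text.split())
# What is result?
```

Answer: 'world|theta'

Derivation:
Trace (tracking result):
text = 'world theta'  # -> text = 'world theta'
result = '|'.join(text.split())  # -> result = 'world|theta'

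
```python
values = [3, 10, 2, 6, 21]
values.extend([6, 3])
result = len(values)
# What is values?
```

Trace (tracking values):
values = [3, 10, 2, 6, 21]  # -> values = [3, 10, 2, 6, 21]
values.extend([6, 3])  # -> values = [3, 10, 2, 6, 21, 6, 3]
result = len(values)  # -> result = 7

Answer: [3, 10, 2, 6, 21, 6, 3]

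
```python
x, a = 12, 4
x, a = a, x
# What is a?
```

Answer: 12

Derivation:
Trace (tracking a):
x, a = (12, 4)  # -> x = 12, a = 4
x, a = (a, x)  # -> x = 4, a = 12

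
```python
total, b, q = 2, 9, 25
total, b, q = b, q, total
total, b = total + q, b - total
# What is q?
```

Answer: 2

Derivation:
Trace (tracking q):
total, b, q = (2, 9, 25)  # -> total = 2, b = 9, q = 25
total, b, q = (b, q, total)  # -> total = 9, b = 25, q = 2
total, b = (total + q, b - total)  # -> total = 11, b = 16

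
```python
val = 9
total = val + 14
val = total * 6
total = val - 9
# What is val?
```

Trace (tracking val):
val = 9  # -> val = 9
total = val + 14  # -> total = 23
val = total * 6  # -> val = 138
total = val - 9  # -> total = 129

Answer: 138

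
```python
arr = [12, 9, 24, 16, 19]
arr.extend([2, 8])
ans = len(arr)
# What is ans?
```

Trace (tracking ans):
arr = [12, 9, 24, 16, 19]  # -> arr = [12, 9, 24, 16, 19]
arr.extend([2, 8])  # -> arr = [12, 9, 24, 16, 19, 2, 8]
ans = len(arr)  # -> ans = 7

Answer: 7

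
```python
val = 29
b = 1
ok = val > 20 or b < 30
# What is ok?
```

Trace (tracking ok):
val = 29  # -> val = 29
b = 1  # -> b = 1
ok = val > 20 or b < 30  # -> ok = True

Answer: True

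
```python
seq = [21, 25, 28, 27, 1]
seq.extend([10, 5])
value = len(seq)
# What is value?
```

Answer: 7

Derivation:
Trace (tracking value):
seq = [21, 25, 28, 27, 1]  # -> seq = [21, 25, 28, 27, 1]
seq.extend([10, 5])  # -> seq = [21, 25, 28, 27, 1, 10, 5]
value = len(seq)  # -> value = 7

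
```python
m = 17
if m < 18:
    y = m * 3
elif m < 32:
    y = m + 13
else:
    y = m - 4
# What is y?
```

Trace (tracking y):
m = 17  # -> m = 17
if m < 18:  # condition is True
    y = m * 3  # -> y = 51

Answer: 51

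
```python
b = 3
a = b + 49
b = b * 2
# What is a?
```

Answer: 52

Derivation:
Trace (tracking a):
b = 3  # -> b = 3
a = b + 49  # -> a = 52
b = b * 2  # -> b = 6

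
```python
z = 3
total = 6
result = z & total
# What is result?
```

Answer: 2

Derivation:
Trace (tracking result):
z = 3  # -> z = 3
total = 6  # -> total = 6
result = z & total  # -> result = 2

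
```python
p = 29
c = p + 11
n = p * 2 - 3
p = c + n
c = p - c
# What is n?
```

Trace (tracking n):
p = 29  # -> p = 29
c = p + 11  # -> c = 40
n = p * 2 - 3  # -> n = 55
p = c + n  # -> p = 95
c = p - c  # -> c = 55

Answer: 55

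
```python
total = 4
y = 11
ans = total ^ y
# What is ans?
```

Trace (tracking ans):
total = 4  # -> total = 4
y = 11  # -> y = 11
ans = total ^ y  # -> ans = 15

Answer: 15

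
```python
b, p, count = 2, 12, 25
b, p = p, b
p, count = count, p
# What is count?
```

Trace (tracking count):
b, p, count = (2, 12, 25)  # -> b = 2, p = 12, count = 25
b, p = (p, b)  # -> b = 12, p = 2
p, count = (count, p)  # -> p = 25, count = 2

Answer: 2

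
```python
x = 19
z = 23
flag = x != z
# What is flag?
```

Answer: True

Derivation:
Trace (tracking flag):
x = 19  # -> x = 19
z = 23  # -> z = 23
flag = x != z  # -> flag = True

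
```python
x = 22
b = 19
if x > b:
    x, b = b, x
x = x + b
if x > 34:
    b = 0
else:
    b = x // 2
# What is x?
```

Answer: 41

Derivation:
Trace (tracking x):
x = 22  # -> x = 22
b = 19  # -> b = 19
if x > b:  # condition is True
    x, b = (b, x)  # -> x = 19, b = 22
x = x + b  # -> x = 41
if x > 34:  # condition is True
    b = 0  # -> b = 0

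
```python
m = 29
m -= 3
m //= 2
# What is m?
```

Trace (tracking m):
m = 29  # -> m = 29
m -= 3  # -> m = 26
m //= 2  # -> m = 13

Answer: 13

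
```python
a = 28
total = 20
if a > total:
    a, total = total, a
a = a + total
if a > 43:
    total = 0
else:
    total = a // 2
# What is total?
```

Trace (tracking total):
a = 28  # -> a = 28
total = 20  # -> total = 20
if a > total:  # condition is True
    a, total = (total, a)  # -> a = 20, total = 28
a = a + total  # -> a = 48
if a > 43:  # condition is True
    total = 0  # -> total = 0

Answer: 0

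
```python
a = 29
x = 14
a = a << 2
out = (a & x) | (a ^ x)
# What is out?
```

Answer: 126

Derivation:
Trace (tracking out):
a = 29  # -> a = 29
x = 14  # -> x = 14
a = a << 2  # -> a = 116
out = a & x | a ^ x  # -> out = 126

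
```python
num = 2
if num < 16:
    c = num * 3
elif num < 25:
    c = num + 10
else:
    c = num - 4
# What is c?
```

Trace (tracking c):
num = 2  # -> num = 2
if num < 16:  # condition is True
    c = num * 3  # -> c = 6

Answer: 6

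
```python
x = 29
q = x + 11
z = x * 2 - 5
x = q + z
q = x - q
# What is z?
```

Trace (tracking z):
x = 29  # -> x = 29
q = x + 11  # -> q = 40
z = x * 2 - 5  # -> z = 53
x = q + z  # -> x = 93
q = x - q  # -> q = 53

Answer: 53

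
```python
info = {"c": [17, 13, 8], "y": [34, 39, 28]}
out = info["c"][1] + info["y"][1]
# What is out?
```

Trace (tracking out):
info = {'c': [17, 13, 8], 'y': [34, 39, 28]}  # -> info = {'c': [17, 13, 8], 'y': [34, 39, 28]}
out = info['c'][1] + info['y'][1]  # -> out = 52

Answer: 52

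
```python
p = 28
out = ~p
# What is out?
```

Answer: -29

Derivation:
Trace (tracking out):
p = 28  # -> p = 28
out = ~p  # -> out = -29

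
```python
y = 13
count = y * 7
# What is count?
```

Answer: 91

Derivation:
Trace (tracking count):
y = 13  # -> y = 13
count = y * 7  # -> count = 91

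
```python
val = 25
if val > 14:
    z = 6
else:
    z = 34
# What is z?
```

Trace (tracking z):
val = 25  # -> val = 25
if val > 14:  # condition is True
    z = 6  # -> z = 6

Answer: 6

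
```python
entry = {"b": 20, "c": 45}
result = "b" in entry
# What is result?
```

Trace (tracking result):
entry = {'b': 20, 'c': 45}  # -> entry = {'b': 20, 'c': 45}
result = 'b' in entry  # -> result = True

Answer: True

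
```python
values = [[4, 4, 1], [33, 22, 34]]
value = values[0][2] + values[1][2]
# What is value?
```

Answer: 35

Derivation:
Trace (tracking value):
values = [[4, 4, 1], [33, 22, 34]]  # -> values = [[4, 4, 1], [33, 22, 34]]
value = values[0][2] + values[1][2]  # -> value = 35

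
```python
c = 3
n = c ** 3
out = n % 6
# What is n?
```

Answer: 27

Derivation:
Trace (tracking n):
c = 3  # -> c = 3
n = c ** 3  # -> n = 27
out = n % 6  # -> out = 3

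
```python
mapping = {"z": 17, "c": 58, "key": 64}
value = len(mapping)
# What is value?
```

Trace (tracking value):
mapping = {'z': 17, 'c': 58, 'key': 64}  # -> mapping = {'z': 17, 'c': 58, 'key': 64}
value = len(mapping)  # -> value = 3

Answer: 3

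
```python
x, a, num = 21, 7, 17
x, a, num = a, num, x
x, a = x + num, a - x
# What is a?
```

Answer: 10

Derivation:
Trace (tracking a):
x, a, num = (21, 7, 17)  # -> x = 21, a = 7, num = 17
x, a, num = (a, num, x)  # -> x = 7, a = 17, num = 21
x, a = (x + num, a - x)  # -> x = 28, a = 10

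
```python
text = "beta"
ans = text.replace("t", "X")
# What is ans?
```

Trace (tracking ans):
text = 'beta'  # -> text = 'beta'
ans = text.replace('t', 'X')  # -> ans = 'beXa'

Answer: 'beXa'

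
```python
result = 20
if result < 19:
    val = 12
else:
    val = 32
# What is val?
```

Trace (tracking val):
result = 20  # -> result = 20
if result < 19:  # condition is False
else:
    val = 32  # -> val = 32

Answer: 32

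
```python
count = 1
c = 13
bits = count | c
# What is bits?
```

Trace (tracking bits):
count = 1  # -> count = 1
c = 13  # -> c = 13
bits = count | c  # -> bits = 13

Answer: 13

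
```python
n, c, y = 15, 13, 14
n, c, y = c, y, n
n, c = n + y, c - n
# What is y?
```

Trace (tracking y):
n, c, y = (15, 13, 14)  # -> n = 15, c = 13, y = 14
n, c, y = (c, y, n)  # -> n = 13, c = 14, y = 15
n, c = (n + y, c - n)  # -> n = 28, c = 1

Answer: 15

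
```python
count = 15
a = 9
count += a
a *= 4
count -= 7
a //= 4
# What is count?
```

Answer: 17

Derivation:
Trace (tracking count):
count = 15  # -> count = 15
a = 9  # -> a = 9
count += a  # -> count = 24
a *= 4  # -> a = 36
count -= 7  # -> count = 17
a //= 4  # -> a = 9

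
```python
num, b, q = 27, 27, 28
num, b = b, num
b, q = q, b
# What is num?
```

Trace (tracking num):
num, b, q = (27, 27, 28)  # -> num = 27, b = 27, q = 28
num, b = (b, num)  # -> num = 27, b = 27
b, q = (q, b)  # -> b = 28, q = 27

Answer: 27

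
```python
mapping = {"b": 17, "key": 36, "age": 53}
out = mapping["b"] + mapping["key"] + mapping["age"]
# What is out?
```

Answer: 106

Derivation:
Trace (tracking out):
mapping = {'b': 17, 'key': 36, 'age': 53}  # -> mapping = {'b': 17, 'key': 36, 'age': 53}
out = mapping['b'] + mapping['key'] + mapping['age']  # -> out = 106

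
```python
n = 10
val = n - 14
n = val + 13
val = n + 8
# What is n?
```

Trace (tracking n):
n = 10  # -> n = 10
val = n - 14  # -> val = -4
n = val + 13  # -> n = 9
val = n + 8  # -> val = 17

Answer: 9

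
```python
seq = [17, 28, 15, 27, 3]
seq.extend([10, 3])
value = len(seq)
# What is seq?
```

Trace (tracking seq):
seq = [17, 28, 15, 27, 3]  # -> seq = [17, 28, 15, 27, 3]
seq.extend([10, 3])  # -> seq = [17, 28, 15, 27, 3, 10, 3]
value = len(seq)  # -> value = 7

Answer: [17, 28, 15, 27, 3, 10, 3]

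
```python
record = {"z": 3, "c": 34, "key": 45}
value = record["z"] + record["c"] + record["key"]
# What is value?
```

Trace (tracking value):
record = {'z': 3, 'c': 34, 'key': 45}  # -> record = {'z': 3, 'c': 34, 'key': 45}
value = record['z'] + record['c'] + record['key']  # -> value = 82

Answer: 82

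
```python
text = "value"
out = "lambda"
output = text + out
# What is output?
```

Answer: 'valuelambda'

Derivation:
Trace (tracking output):
text = 'value'  # -> text = 'value'
out = 'lambda'  # -> out = 'lambda'
output = text + out  # -> output = 'valuelambda'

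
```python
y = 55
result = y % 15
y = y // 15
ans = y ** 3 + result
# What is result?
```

Trace (tracking result):
y = 55  # -> y = 55
result = y % 15  # -> result = 10
y = y // 15  # -> y = 3
ans = y ** 3 + result  # -> ans = 37

Answer: 10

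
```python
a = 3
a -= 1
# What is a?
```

Answer: 2

Derivation:
Trace (tracking a):
a = 3  # -> a = 3
a -= 1  # -> a = 2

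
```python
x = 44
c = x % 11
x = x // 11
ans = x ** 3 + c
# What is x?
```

Trace (tracking x):
x = 44  # -> x = 44
c = x % 11  # -> c = 0
x = x // 11  # -> x = 4
ans = x ** 3 + c  # -> ans = 64

Answer: 4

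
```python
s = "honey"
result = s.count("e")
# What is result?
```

Answer: 1

Derivation:
Trace (tracking result):
s = 'honey'  # -> s = 'honey'
result = s.count('e')  # -> result = 1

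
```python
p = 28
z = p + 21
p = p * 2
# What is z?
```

Trace (tracking z):
p = 28  # -> p = 28
z = p + 21  # -> z = 49
p = p * 2  # -> p = 56

Answer: 49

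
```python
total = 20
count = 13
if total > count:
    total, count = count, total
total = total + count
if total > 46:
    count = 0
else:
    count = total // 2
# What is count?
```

Trace (tracking count):
total = 20  # -> total = 20
count = 13  # -> count = 13
if total > count:  # condition is True
    total, count = (count, total)  # -> total = 13, count = 20
total = total + count  # -> total = 33
if total > 46:  # condition is False
else:
    count = total // 2  # -> count = 16

Answer: 16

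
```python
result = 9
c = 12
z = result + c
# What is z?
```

Answer: 21

Derivation:
Trace (tracking z):
result = 9  # -> result = 9
c = 12  # -> c = 12
z = result + c  # -> z = 21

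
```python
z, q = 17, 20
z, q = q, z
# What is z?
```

Trace (tracking z):
z, q = (17, 20)  # -> z = 17, q = 20
z, q = (q, z)  # -> z = 20, q = 17

Answer: 20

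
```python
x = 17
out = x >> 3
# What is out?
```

Answer: 2

Derivation:
Trace (tracking out):
x = 17  # -> x = 17
out = x >> 3  # -> out = 2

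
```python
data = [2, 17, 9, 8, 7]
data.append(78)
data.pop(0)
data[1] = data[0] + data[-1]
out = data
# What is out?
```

Answer: [17, 95, 8, 7, 78]

Derivation:
Trace (tracking out):
data = [2, 17, 9, 8, 7]  # -> data = [2, 17, 9, 8, 7]
data.append(78)  # -> data = [2, 17, 9, 8, 7, 78]
data.pop(0)  # -> data = [17, 9, 8, 7, 78]
data[1] = data[0] + data[-1]  # -> data = [17, 95, 8, 7, 78]
out = data  # -> out = [17, 95, 8, 7, 78]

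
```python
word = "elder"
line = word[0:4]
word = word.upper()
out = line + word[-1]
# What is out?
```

Answer: 'eldeR'

Derivation:
Trace (tracking out):
word = 'elder'  # -> word = 'elder'
line = word[0:4]  # -> line = 'elde'
word = word.upper()  # -> word = 'ELDER'
out = line + word[-1]  # -> out = 'eldeR'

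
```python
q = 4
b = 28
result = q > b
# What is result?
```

Trace (tracking result):
q = 4  # -> q = 4
b = 28  # -> b = 28
result = q > b  # -> result = False

Answer: False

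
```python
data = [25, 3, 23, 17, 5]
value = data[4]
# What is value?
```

Answer: 5

Derivation:
Trace (tracking value):
data = [25, 3, 23, 17, 5]  # -> data = [25, 3, 23, 17, 5]
value = data[4]  # -> value = 5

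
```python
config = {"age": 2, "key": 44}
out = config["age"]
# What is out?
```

Trace (tracking out):
config = {'age': 2, 'key': 44}  # -> config = {'age': 2, 'key': 44}
out = config['age']  # -> out = 2

Answer: 2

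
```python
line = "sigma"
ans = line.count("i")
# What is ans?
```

Answer: 1

Derivation:
Trace (tracking ans):
line = 'sigma'  # -> line = 'sigma'
ans = line.count('i')  # -> ans = 1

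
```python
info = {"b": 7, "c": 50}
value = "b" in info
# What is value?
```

Trace (tracking value):
info = {'b': 7, 'c': 50}  # -> info = {'b': 7, 'c': 50}
value = 'b' in info  # -> value = True

Answer: True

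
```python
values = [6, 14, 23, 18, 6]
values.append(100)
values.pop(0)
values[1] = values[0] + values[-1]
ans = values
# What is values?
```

Trace (tracking values):
values = [6, 14, 23, 18, 6]  # -> values = [6, 14, 23, 18, 6]
values.append(100)  # -> values = [6, 14, 23, 18, 6, 100]
values.pop(0)  # -> values = [14, 23, 18, 6, 100]
values[1] = values[0] + values[-1]  # -> values = [14, 114, 18, 6, 100]
ans = values  # -> ans = [14, 114, 18, 6, 100]

Answer: [14, 114, 18, 6, 100]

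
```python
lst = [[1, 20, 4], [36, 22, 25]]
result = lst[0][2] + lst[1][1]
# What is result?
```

Trace (tracking result):
lst = [[1, 20, 4], [36, 22, 25]]  # -> lst = [[1, 20, 4], [36, 22, 25]]
result = lst[0][2] + lst[1][1]  # -> result = 26

Answer: 26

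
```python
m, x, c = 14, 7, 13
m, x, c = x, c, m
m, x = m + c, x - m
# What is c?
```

Answer: 14

Derivation:
Trace (tracking c):
m, x, c = (14, 7, 13)  # -> m = 14, x = 7, c = 13
m, x, c = (x, c, m)  # -> m = 7, x = 13, c = 14
m, x = (m + c, x - m)  # -> m = 21, x = 6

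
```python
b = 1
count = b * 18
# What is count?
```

Answer: 18

Derivation:
Trace (tracking count):
b = 1  # -> b = 1
count = b * 18  # -> count = 18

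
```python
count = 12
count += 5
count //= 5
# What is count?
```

Trace (tracking count):
count = 12  # -> count = 12
count += 5  # -> count = 17
count //= 5  # -> count = 3

Answer: 3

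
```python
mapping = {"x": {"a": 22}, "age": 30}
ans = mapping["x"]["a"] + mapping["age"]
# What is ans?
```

Trace (tracking ans):
mapping = {'x': {'a': 22}, 'age': 30}  # -> mapping = {'x': {'a': 22}, 'age': 30}
ans = mapping['x']['a'] + mapping['age']  # -> ans = 52

Answer: 52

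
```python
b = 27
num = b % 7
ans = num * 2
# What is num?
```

Trace (tracking num):
b = 27  # -> b = 27
num = b % 7  # -> num = 6
ans = num * 2  # -> ans = 12

Answer: 6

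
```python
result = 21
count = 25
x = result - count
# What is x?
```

Trace (tracking x):
result = 21  # -> result = 21
count = 25  # -> count = 25
x = result - count  # -> x = -4

Answer: -4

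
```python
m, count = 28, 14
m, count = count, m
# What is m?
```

Answer: 14

Derivation:
Trace (tracking m):
m, count = (28, 14)  # -> m = 28, count = 14
m, count = (count, m)  # -> m = 14, count = 28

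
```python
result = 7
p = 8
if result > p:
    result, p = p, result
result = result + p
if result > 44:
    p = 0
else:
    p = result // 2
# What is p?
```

Answer: 7

Derivation:
Trace (tracking p):
result = 7  # -> result = 7
p = 8  # -> p = 8
if result > p:  # condition is False
result = result + p  # -> result = 15
if result > 44:  # condition is False
else:
    p = result // 2  # -> p = 7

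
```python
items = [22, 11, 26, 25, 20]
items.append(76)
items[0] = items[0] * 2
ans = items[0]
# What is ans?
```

Trace (tracking ans):
items = [22, 11, 26, 25, 20]  # -> items = [22, 11, 26, 25, 20]
items.append(76)  # -> items = [22, 11, 26, 25, 20, 76]
items[0] = items[0] * 2  # -> items = [44, 11, 26, 25, 20, 76]
ans = items[0]  # -> ans = 44

Answer: 44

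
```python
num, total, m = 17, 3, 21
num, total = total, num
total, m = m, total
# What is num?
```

Answer: 3

Derivation:
Trace (tracking num):
num, total, m = (17, 3, 21)  # -> num = 17, total = 3, m = 21
num, total = (total, num)  # -> num = 3, total = 17
total, m = (m, total)  # -> total = 21, m = 17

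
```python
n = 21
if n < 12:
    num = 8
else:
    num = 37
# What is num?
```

Trace (tracking num):
n = 21  # -> n = 21
if n < 12:  # condition is False
else:
    num = 37  # -> num = 37

Answer: 37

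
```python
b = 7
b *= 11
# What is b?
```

Answer: 77

Derivation:
Trace (tracking b):
b = 7  # -> b = 7
b *= 11  # -> b = 77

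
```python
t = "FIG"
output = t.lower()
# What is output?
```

Trace (tracking output):
t = 'FIG'  # -> t = 'FIG'
output = t.lower()  # -> output = 'fig'

Answer: 'fig'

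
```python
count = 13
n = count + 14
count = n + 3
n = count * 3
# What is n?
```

Answer: 90

Derivation:
Trace (tracking n):
count = 13  # -> count = 13
n = count + 14  # -> n = 27
count = n + 3  # -> count = 30
n = count * 3  # -> n = 90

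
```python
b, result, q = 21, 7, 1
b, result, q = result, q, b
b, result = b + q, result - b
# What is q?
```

Answer: 21

Derivation:
Trace (tracking q):
b, result, q = (21, 7, 1)  # -> b = 21, result = 7, q = 1
b, result, q = (result, q, b)  # -> b = 7, result = 1, q = 21
b, result = (b + q, result - b)  # -> b = 28, result = -6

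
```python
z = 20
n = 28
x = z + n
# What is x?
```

Trace (tracking x):
z = 20  # -> z = 20
n = 28  # -> n = 28
x = z + n  # -> x = 48

Answer: 48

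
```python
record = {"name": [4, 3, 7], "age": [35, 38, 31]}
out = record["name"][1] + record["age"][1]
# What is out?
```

Answer: 41

Derivation:
Trace (tracking out):
record = {'name': [4, 3, 7], 'age': [35, 38, 31]}  # -> record = {'name': [4, 3, 7], 'age': [35, 38, 31]}
out = record['name'][1] + record['age'][1]  # -> out = 41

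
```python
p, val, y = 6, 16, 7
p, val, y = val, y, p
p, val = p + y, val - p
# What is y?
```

Answer: 6

Derivation:
Trace (tracking y):
p, val, y = (6, 16, 7)  # -> p = 6, val = 16, y = 7
p, val, y = (val, y, p)  # -> p = 16, val = 7, y = 6
p, val = (p + y, val - p)  # -> p = 22, val = -9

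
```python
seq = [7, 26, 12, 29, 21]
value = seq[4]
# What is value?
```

Trace (tracking value):
seq = [7, 26, 12, 29, 21]  # -> seq = [7, 26, 12, 29, 21]
value = seq[4]  # -> value = 21

Answer: 21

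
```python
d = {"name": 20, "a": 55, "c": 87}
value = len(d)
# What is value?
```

Trace (tracking value):
d = {'name': 20, 'a': 55, 'c': 87}  # -> d = {'name': 20, 'a': 55, 'c': 87}
value = len(d)  # -> value = 3

Answer: 3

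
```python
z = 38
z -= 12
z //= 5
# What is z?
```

Trace (tracking z):
z = 38  # -> z = 38
z -= 12  # -> z = 26
z //= 5  # -> z = 5

Answer: 5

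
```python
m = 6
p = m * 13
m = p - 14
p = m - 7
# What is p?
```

Answer: 57

Derivation:
Trace (tracking p):
m = 6  # -> m = 6
p = m * 13  # -> p = 78
m = p - 14  # -> m = 64
p = m - 7  # -> p = 57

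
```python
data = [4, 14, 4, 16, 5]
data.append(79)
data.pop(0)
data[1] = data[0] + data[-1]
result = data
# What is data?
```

Answer: [14, 93, 16, 5, 79]

Derivation:
Trace (tracking data):
data = [4, 14, 4, 16, 5]  # -> data = [4, 14, 4, 16, 5]
data.append(79)  # -> data = [4, 14, 4, 16, 5, 79]
data.pop(0)  # -> data = [14, 4, 16, 5, 79]
data[1] = data[0] + data[-1]  # -> data = [14, 93, 16, 5, 79]
result = data  # -> result = [14, 93, 16, 5, 79]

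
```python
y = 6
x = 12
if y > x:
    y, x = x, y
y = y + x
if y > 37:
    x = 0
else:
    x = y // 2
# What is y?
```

Trace (tracking y):
y = 6  # -> y = 6
x = 12  # -> x = 12
if y > x:  # condition is False
y = y + x  # -> y = 18
if y > 37:  # condition is False
else:
    x = y // 2  # -> x = 9

Answer: 18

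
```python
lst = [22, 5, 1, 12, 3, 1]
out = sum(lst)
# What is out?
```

Answer: 44

Derivation:
Trace (tracking out):
lst = [22, 5, 1, 12, 3, 1]  # -> lst = [22, 5, 1, 12, 3, 1]
out = sum(lst)  # -> out = 44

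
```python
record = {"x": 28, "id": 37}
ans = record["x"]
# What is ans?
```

Answer: 28

Derivation:
Trace (tracking ans):
record = {'x': 28, 'id': 37}  # -> record = {'x': 28, 'id': 37}
ans = record['x']  # -> ans = 28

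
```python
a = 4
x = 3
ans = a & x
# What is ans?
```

Answer: 0

Derivation:
Trace (tracking ans):
a = 4  # -> a = 4
x = 3  # -> x = 3
ans = a & x  # -> ans = 0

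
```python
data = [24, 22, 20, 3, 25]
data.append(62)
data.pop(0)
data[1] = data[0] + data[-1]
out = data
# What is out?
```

Answer: [22, 84, 3, 25, 62]

Derivation:
Trace (tracking out):
data = [24, 22, 20, 3, 25]  # -> data = [24, 22, 20, 3, 25]
data.append(62)  # -> data = [24, 22, 20, 3, 25, 62]
data.pop(0)  # -> data = [22, 20, 3, 25, 62]
data[1] = data[0] + data[-1]  # -> data = [22, 84, 3, 25, 62]
out = data  # -> out = [22, 84, 3, 25, 62]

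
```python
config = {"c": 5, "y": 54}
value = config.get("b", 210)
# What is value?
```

Trace (tracking value):
config = {'c': 5, 'y': 54}  # -> config = {'c': 5, 'y': 54}
value = config.get('b', 210)  # -> value = 210

Answer: 210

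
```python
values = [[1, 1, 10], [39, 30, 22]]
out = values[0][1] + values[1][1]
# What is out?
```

Trace (tracking out):
values = [[1, 1, 10], [39, 30, 22]]  # -> values = [[1, 1, 10], [39, 30, 22]]
out = values[0][1] + values[1][1]  # -> out = 31

Answer: 31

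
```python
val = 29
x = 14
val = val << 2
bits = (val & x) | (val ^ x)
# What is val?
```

Answer: 116

Derivation:
Trace (tracking val):
val = 29  # -> val = 29
x = 14  # -> x = 14
val = val << 2  # -> val = 116
bits = val & x | val ^ x  # -> bits = 126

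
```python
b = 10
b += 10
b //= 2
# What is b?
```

Trace (tracking b):
b = 10  # -> b = 10
b += 10  # -> b = 20
b //= 2  # -> b = 10

Answer: 10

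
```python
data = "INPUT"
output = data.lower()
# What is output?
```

Trace (tracking output):
data = 'INPUT'  # -> data = 'INPUT'
output = data.lower()  # -> output = 'input'

Answer: 'input'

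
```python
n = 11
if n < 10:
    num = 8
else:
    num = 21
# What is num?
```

Trace (tracking num):
n = 11  # -> n = 11
if n < 10:  # condition is False
else:
    num = 21  # -> num = 21

Answer: 21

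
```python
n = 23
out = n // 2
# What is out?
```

Answer: 11

Derivation:
Trace (tracking out):
n = 23  # -> n = 23
out = n // 2  # -> out = 11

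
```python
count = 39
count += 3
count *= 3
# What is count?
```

Answer: 126

Derivation:
Trace (tracking count):
count = 39  # -> count = 39
count += 3  # -> count = 42
count *= 3  # -> count = 126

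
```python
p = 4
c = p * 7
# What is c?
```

Answer: 28

Derivation:
Trace (tracking c):
p = 4  # -> p = 4
c = p * 7  # -> c = 28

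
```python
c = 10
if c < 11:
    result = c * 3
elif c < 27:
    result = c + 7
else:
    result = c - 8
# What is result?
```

Answer: 30

Derivation:
Trace (tracking result):
c = 10  # -> c = 10
if c < 11:  # condition is True
    result = c * 3  # -> result = 30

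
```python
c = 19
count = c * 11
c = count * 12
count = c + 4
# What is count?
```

Trace (tracking count):
c = 19  # -> c = 19
count = c * 11  # -> count = 209
c = count * 12  # -> c = 2508
count = c + 4  # -> count = 2512

Answer: 2512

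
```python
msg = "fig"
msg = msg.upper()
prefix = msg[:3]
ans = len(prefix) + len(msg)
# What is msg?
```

Answer: 'FIG'

Derivation:
Trace (tracking msg):
msg = 'fig'  # -> msg = 'fig'
msg = msg.upper()  # -> msg = 'FIG'
prefix = msg[:3]  # -> prefix = 'FIG'
ans = len(prefix) + len(msg)  # -> ans = 6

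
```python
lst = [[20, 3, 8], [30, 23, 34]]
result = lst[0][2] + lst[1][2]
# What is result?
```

Answer: 42

Derivation:
Trace (tracking result):
lst = [[20, 3, 8], [30, 23, 34]]  # -> lst = [[20, 3, 8], [30, 23, 34]]
result = lst[0][2] + lst[1][2]  # -> result = 42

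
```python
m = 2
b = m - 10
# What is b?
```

Trace (tracking b):
m = 2  # -> m = 2
b = m - 10  # -> b = -8

Answer: -8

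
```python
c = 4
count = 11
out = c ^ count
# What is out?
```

Answer: 15

Derivation:
Trace (tracking out):
c = 4  # -> c = 4
count = 11  # -> count = 11
out = c ^ count  # -> out = 15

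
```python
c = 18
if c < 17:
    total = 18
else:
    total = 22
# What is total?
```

Trace (tracking total):
c = 18  # -> c = 18
if c < 17:  # condition is False
else:
    total = 22  # -> total = 22

Answer: 22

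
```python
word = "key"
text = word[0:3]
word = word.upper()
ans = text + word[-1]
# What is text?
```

Answer: 'key'

Derivation:
Trace (tracking text):
word = 'key'  # -> word = 'key'
text = word[0:3]  # -> text = 'key'
word = word.upper()  # -> word = 'KEY'
ans = text + word[-1]  # -> ans = 'keyY'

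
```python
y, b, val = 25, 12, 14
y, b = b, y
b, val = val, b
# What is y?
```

Trace (tracking y):
y, b, val = (25, 12, 14)  # -> y = 25, b = 12, val = 14
y, b = (b, y)  # -> y = 12, b = 25
b, val = (val, b)  # -> b = 14, val = 25

Answer: 12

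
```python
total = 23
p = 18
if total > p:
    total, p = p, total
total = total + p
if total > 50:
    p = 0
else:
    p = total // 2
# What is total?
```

Answer: 41

Derivation:
Trace (tracking total):
total = 23  # -> total = 23
p = 18  # -> p = 18
if total > p:  # condition is True
    total, p = (p, total)  # -> total = 18, p = 23
total = total + p  # -> total = 41
if total > 50:  # condition is False
else:
    p = total // 2  # -> p = 20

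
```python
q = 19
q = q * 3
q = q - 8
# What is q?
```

Trace (tracking q):
q = 19  # -> q = 19
q = q * 3  # -> q = 57
q = q - 8  # -> q = 49

Answer: 49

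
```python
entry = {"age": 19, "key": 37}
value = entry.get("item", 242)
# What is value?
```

Answer: 242

Derivation:
Trace (tracking value):
entry = {'age': 19, 'key': 37}  # -> entry = {'age': 19, 'key': 37}
value = entry.get('item', 242)  # -> value = 242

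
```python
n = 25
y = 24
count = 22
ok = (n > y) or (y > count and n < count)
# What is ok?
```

Answer: True

Derivation:
Trace (tracking ok):
n = 25  # -> n = 25
y = 24  # -> y = 24
count = 22  # -> count = 22
ok = n > y or (y > count and n < count)  # -> ok = True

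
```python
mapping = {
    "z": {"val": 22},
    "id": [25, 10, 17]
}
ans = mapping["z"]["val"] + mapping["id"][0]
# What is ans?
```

Answer: 47

Derivation:
Trace (tracking ans):
mapping = {'z': {'val': 22}, 'id': [25, 10, 17]}  # -> mapping = {'z': {'val': 22}, 'id': [25, 10, 17]}
ans = mapping['z']['val'] + mapping['id'][0]  # -> ans = 47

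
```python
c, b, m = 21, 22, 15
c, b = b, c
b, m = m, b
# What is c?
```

Answer: 22

Derivation:
Trace (tracking c):
c, b, m = (21, 22, 15)  # -> c = 21, b = 22, m = 15
c, b = (b, c)  # -> c = 22, b = 21
b, m = (m, b)  # -> b = 15, m = 21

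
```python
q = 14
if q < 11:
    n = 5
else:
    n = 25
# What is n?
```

Answer: 25

Derivation:
Trace (tracking n):
q = 14  # -> q = 14
if q < 11:  # condition is False
else:
    n = 25  # -> n = 25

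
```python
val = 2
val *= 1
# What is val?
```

Answer: 2

Derivation:
Trace (tracking val):
val = 2  # -> val = 2
val *= 1  # -> val = 2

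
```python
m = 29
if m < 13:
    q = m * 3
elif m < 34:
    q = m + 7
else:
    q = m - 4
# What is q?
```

Trace (tracking q):
m = 29  # -> m = 29
if m < 13:  # condition is False
elif m < 34:  # condition is True
    q = m + 7  # -> q = 36

Answer: 36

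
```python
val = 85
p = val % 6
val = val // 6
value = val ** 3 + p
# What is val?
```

Trace (tracking val):
val = 85  # -> val = 85
p = val % 6  # -> p = 1
val = val // 6  # -> val = 14
value = val ** 3 + p  # -> value = 2745

Answer: 14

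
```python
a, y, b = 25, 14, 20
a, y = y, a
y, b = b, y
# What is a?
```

Trace (tracking a):
a, y, b = (25, 14, 20)  # -> a = 25, y = 14, b = 20
a, y = (y, a)  # -> a = 14, y = 25
y, b = (b, y)  # -> y = 20, b = 25

Answer: 14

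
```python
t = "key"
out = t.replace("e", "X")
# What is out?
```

Trace (tracking out):
t = 'key'  # -> t = 'key'
out = t.replace('e', 'X')  # -> out = 'kXy'

Answer: 'kXy'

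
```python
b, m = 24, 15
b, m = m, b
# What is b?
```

Answer: 15

Derivation:
Trace (tracking b):
b, m = (24, 15)  # -> b = 24, m = 15
b, m = (m, b)  # -> b = 15, m = 24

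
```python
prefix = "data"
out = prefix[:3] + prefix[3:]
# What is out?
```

Answer: 'data'

Derivation:
Trace (tracking out):
prefix = 'data'  # -> prefix = 'data'
out = prefix[:3] + prefix[3:]  # -> out = 'data'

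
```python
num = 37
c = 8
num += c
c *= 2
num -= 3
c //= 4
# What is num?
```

Answer: 42

Derivation:
Trace (tracking num):
num = 37  # -> num = 37
c = 8  # -> c = 8
num += c  # -> num = 45
c *= 2  # -> c = 16
num -= 3  # -> num = 42
c //= 4  # -> c = 4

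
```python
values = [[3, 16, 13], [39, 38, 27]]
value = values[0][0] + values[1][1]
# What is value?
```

Answer: 41

Derivation:
Trace (tracking value):
values = [[3, 16, 13], [39, 38, 27]]  # -> values = [[3, 16, 13], [39, 38, 27]]
value = values[0][0] + values[1][1]  # -> value = 41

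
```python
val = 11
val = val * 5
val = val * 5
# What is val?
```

Trace (tracking val):
val = 11  # -> val = 11
val = val * 5  # -> val = 55
val = val * 5  # -> val = 275

Answer: 275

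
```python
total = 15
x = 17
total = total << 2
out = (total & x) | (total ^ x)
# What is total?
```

Answer: 60

Derivation:
Trace (tracking total):
total = 15  # -> total = 15
x = 17  # -> x = 17
total = total << 2  # -> total = 60
out = total & x | total ^ x  # -> out = 61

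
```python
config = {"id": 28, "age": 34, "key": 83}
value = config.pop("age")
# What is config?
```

Trace (tracking config):
config = {'id': 28, 'age': 34, 'key': 83}  # -> config = {'id': 28, 'age': 34, 'key': 83}
value = config.pop('age')  # -> value = 34

Answer: {'id': 28, 'key': 83}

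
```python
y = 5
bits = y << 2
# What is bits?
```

Answer: 20

Derivation:
Trace (tracking bits):
y = 5  # -> y = 5
bits = y << 2  # -> bits = 20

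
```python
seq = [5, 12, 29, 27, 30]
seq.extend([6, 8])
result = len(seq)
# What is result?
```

Trace (tracking result):
seq = [5, 12, 29, 27, 30]  # -> seq = [5, 12, 29, 27, 30]
seq.extend([6, 8])  # -> seq = [5, 12, 29, 27, 30, 6, 8]
result = len(seq)  # -> result = 7

Answer: 7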